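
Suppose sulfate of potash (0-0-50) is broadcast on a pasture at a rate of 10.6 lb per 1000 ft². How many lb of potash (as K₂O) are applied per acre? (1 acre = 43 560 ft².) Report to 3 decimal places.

K₂O per 1000 ft² = 10.6 × 50% = 5.3 lb.
Convert to per acre: 5.3 × 43.56 = 230.868 lb.

230.868 lb K₂O per acre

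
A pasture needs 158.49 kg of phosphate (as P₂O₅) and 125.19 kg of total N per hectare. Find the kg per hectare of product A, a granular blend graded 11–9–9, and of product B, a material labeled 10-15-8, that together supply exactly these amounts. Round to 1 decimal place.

390.6 kg product A, 822.2 kg product B

With a, b = kg per hectare of product A and product B:
P₂O₅: 0.09·a + 0.15·b = 158.49
N: 0.11·a + 0.1·b = 125.19
Solving simultaneously: a = 390.6, b = 822.24.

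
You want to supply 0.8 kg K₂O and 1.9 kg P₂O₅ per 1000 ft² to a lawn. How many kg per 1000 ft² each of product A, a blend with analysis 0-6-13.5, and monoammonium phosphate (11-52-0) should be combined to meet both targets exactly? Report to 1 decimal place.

5.9 kg product A, 3.0 kg monoammonium phosphate

Per-1000 ft² balance (a = product A, b = monoammonium phosphate):
K₂O: 0.135·a + 0·b = 0.8
P₂O₅: 0.06·a + 0.52·b = 1.9
From row1: a = (0.8 − 0·b) / 0.135.
Into row2: 0.06·(0.8 − 0·b)/0.135 + 0.52·b = 1.9 → b = 2.97009, a = 5.92593.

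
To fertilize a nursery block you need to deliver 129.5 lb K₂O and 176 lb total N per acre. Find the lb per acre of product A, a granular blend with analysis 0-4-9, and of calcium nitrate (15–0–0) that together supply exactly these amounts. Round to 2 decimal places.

With a, b = lb per acre of product A and calcium nitrate:
K₂O: 0.09·a + 0·b = 129.5
N: 0·a + 0.15·b = 176
Solving simultaneously: a = 1438.889, b = 1173.333.

1438.89 lb product A, 1173.33 lb calcium nitrate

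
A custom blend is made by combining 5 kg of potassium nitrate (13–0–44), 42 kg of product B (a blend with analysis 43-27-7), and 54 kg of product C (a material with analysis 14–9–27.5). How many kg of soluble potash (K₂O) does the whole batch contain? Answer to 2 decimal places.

K₂O mass = 44%×5 + 7%×42 + 27.5%×54 = 19.99 kg.

19.99 kg K₂O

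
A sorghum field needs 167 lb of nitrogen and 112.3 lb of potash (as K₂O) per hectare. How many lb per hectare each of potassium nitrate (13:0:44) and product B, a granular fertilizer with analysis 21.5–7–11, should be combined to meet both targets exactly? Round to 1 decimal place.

Let a = lb of potassium nitrate, b = lb of product B (per hectare).
N: 0.13·a + 0.215·b = 167
K₂O: 0.44·a + 0.11·b = 112.3
From row1: a = (167 − 0.215·b) / 0.13.
Into row2: 0.44·(167 − 0.215·b)/0.13 + 0.11·b = 112.3 → b = 733.263, a = 71.9116.

71.9 lb potassium nitrate, 733.3 lb product B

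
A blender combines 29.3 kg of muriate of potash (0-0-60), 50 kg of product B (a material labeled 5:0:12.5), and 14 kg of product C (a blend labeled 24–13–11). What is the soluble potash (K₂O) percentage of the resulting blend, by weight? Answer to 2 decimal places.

27.19% K₂O

Total mass = 29.3 + 50 + 14 = 93.3 kg.
K₂O mass = 60%×29.3 + 12.5%×50 + 11%×14 = 25.37 kg.
% K₂O = 25.37 / 93.3 = 27.1919%.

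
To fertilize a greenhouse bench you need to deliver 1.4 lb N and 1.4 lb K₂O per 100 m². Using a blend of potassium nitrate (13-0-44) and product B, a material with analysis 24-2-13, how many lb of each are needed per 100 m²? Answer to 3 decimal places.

Let a = lb of potassium nitrate, b = lb of product B (per 100 m²).
N: 0.13·a + 0.24·b = 1.4
K₂O: 0.44·a + 0.13·b = 1.4
Eliminate a: (row1) − 0.13/0.44·(row2) → 0.201591·b = 0.986364, so b = 4.8929.
Back-substitute: a = (1.4 − 0.24·4.8929) / 0.13 = 1.73619.

1.736 lb potassium nitrate, 4.893 lb product B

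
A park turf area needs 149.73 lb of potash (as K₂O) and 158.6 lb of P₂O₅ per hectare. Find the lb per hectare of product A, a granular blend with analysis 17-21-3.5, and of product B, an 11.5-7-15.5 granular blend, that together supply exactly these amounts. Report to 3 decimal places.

Per-hectare balance (a = product A, b = product B):
K₂O: 0.035·a + 0.155·b = 149.73
P₂O₅: 0.21·a + 0.07·b = 158.6
From row1: a = (149.73 − 0.155·b) / 0.035.
Into row2: 0.21·(149.73 − 0.155·b)/0.035 + 0.07·b = 158.6 → b = 860.2093, a = 468.5017.

468.502 lb product A, 860.209 lb product B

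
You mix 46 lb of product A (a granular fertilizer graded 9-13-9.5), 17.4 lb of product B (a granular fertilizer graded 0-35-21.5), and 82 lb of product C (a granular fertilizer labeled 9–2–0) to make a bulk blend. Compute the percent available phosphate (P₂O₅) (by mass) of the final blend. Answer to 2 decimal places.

Total mass = 46 + 17.4 + 82 = 145.4 lb.
P₂O₅ mass = 13%×46 + 35%×17.4 + 2%×82 = 13.71 lb.
% P₂O₅ = 13.71 / 145.4 = 9.42916%.

9.43% P₂O₅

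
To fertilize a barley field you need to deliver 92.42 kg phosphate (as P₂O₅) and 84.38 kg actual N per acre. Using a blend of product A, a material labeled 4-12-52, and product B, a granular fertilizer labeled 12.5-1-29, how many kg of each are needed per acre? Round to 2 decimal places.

733.47 kg product A, 440.33 kg product B

With a, b = kg per acre of product A and product B:
P₂O₅: 0.12·a + 0.01·b = 92.42
N: 0.04·a + 0.125·b = 84.38
From row1: a = (92.42 − 0.01·b) / 0.12.
Into row2: 0.04·(92.42 − 0.01·b)/0.12 + 0.125·b = 84.38 → b = 440.329, a = 733.473.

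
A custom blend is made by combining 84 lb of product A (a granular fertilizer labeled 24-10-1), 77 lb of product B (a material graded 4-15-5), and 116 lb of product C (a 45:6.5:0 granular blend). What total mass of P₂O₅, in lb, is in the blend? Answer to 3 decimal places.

27.490 lb P₂O₅

P₂O₅ mass = 10%×84 + 15%×77 + 6.5%×116 = 27.49 lb.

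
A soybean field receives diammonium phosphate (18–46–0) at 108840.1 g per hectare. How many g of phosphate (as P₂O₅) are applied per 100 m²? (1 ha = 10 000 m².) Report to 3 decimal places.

P₂O₅ per hectare = 108840.1 × 46% = 50066.4 g.
Convert to per 100 m²: 50066.4 × 0.01 = 500.66446 g.

500.664 g P₂O₅ per hundred sq m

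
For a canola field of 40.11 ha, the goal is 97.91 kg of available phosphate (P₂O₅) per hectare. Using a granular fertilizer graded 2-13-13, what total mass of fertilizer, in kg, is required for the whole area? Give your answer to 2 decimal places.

30209.00 kg

Product per hectare = 97.91 / 13% = 753.154 kg.
Total product = 753.154 × 40.11 = 30209.001 kg.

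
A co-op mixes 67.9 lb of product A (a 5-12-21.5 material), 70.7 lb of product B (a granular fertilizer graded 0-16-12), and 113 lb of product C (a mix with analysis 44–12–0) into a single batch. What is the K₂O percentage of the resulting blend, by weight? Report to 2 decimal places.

Total mass = 67.9 + 70.7 + 113 = 251.6 lb.
K₂O mass = 21.5%×67.9 + 12%×70.7 + 0%×113 = 23.0825 lb.
% K₂O = 23.0825 / 251.6 = 9.17428%.

9.17% K₂O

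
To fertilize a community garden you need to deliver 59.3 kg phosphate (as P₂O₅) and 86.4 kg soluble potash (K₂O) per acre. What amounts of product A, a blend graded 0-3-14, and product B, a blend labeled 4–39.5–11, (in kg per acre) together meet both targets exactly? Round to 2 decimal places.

Per-acre balance (a = product A, b = product B):
P₂O₅: 0.03·a + 0.395·b = 59.3
K₂O: 0.14·a + 0.11·b = 86.4
Solving simultaneously: a = 530.865, b = 109.808.

530.87 kg product A, 109.81 kg product B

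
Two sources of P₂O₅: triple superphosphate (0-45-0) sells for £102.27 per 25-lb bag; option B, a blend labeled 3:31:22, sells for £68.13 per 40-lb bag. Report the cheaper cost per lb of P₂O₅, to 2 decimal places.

£5.49 per lb P₂O₅ (option B)

triple superphosphate: P₂O₅ per bag = 25 × 45% = 11.25 lb; cost = 102.27 / 11.25 = £9.0907/lb P₂O₅.
option B: P₂O₅ per bag = 40 × 31% = 12.4 lb; cost = 68.13 / 12.4 = £5.4944/lb P₂O₅.
option B is cheaper.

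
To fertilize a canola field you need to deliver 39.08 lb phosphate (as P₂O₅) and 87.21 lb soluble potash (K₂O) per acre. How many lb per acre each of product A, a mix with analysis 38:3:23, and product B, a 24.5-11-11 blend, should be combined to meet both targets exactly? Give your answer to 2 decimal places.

Let a = lb of product A, b = lb of product B (per acre).
P₂O₅: 0.03·a + 0.11·b = 39.08
K₂O: 0.23·a + 0.11·b = 87.21
Solving simultaneously: a = 240.65, b = 289.641.

240.65 lb product A, 289.64 lb product B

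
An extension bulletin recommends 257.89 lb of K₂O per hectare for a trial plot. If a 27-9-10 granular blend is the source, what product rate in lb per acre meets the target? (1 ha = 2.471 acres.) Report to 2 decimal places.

Product per hectare = 257.89 / 10% = 2578.9 lb.
Convert to per acre: 2578.9 × 0.404694 = 1043.667 lb.

1043.67 lb of product per acre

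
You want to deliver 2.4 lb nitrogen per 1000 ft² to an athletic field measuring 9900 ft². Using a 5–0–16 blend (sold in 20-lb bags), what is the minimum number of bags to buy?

Product per 1000 ft² = 2.4 / 5% = 48 lb.
Total product = 48 × 9900 / 1000 = 475.2 lb.
Bags = ⌈475.2 / 20⌉ = 24.

24 bags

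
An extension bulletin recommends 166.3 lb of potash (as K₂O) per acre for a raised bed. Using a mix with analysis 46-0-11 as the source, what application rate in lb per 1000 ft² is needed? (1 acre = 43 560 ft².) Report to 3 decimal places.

34.707 lb of product per thousand sq ft

Product per acre = 166.3 / 11% = 1511.82 lb.
Convert to per 1000 ft²: 1511.82 × 0.0229568 = 34.7066 lb.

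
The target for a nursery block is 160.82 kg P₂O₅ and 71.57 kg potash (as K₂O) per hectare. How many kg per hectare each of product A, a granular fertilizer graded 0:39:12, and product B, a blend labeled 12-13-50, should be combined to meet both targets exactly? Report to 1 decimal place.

Per-hectare balance (a = product A, b = product B):
P₂O₅: 0.39·a + 0.13·b = 160.82
K₂O: 0.12·a + 0.5·b = 71.57
Eliminate a: (row1) − 0.39/0.12·(row2) → -1.495·b = -71.7825, so b = 48.0151.
Back-substitute: a = (160.82 − 0.13·48.0151) / 0.39 = 396.354.

396.4 kg product A, 48.0 kg product B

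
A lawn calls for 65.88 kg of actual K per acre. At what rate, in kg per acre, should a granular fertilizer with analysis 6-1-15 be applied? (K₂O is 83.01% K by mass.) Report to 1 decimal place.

529.1 kg of product per acre

As K₂O: 65.88 / 0.8301 = 79.3639 kg per acre.
Product per acre = 79.3639 / 15% = 529.093 kg.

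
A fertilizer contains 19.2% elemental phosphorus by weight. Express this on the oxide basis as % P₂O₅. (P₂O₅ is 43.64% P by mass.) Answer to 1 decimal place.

%P₂O₅ = 19.2 / 0.4364 = 43.9963%.

44.0% P₂O₅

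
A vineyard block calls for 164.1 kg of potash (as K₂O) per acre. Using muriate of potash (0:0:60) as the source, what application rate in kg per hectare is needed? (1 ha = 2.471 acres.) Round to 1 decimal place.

Product per acre = 164.1 / 60% = 273.5 kg.
Convert to per hectare: 273.5 × 2.471 = 675.818 kg.

675.8 kg of product per hectare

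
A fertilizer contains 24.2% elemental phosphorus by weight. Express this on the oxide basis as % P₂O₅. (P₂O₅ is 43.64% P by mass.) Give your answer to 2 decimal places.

55.45% P₂O₅

%P₂O₅ = 24.2 / 0.4364 = 55.4537%.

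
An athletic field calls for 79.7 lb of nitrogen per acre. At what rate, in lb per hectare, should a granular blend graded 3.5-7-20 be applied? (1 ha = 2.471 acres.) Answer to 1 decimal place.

5626.8 lb of product per hectare

Product per acre = 79.7 / 3.5% = 2277.14 lb.
Convert to per hectare: 2277.14 × 2.471 = 5626.82 lb.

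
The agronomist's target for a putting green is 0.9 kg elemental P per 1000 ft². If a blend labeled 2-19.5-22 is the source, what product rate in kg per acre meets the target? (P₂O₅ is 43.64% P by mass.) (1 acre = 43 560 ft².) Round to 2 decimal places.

As P₂O₅: 0.9 / 0.4364 = 2.06233 kg per 1000 ft².
Product per 1000 ft² = 2.06233 / 19.5% = 10.576 kg.
Convert to per acre: 10.576 × 43.56 = 460.692 kg.

460.69 kg of product per acre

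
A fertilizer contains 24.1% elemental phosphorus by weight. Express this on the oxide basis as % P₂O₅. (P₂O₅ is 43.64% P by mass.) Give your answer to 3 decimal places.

%P₂O₅ = 24.1 / 0.4364 = 55.2246%.

55.225% P₂O₅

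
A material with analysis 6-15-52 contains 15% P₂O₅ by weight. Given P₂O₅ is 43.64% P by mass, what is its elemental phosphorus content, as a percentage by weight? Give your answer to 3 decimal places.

%P = 15 × 0.4364 = 6.546%.

6.546% P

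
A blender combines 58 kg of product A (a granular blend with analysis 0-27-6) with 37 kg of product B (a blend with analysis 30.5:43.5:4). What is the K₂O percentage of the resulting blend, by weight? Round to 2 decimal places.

5.22% K₂O

Total mass = 58 + 37 = 95 kg.
K₂O mass = 6%×58 + 4%×37 = 4.96 kg.
% K₂O = 4.96 / 95 = 5.22105%.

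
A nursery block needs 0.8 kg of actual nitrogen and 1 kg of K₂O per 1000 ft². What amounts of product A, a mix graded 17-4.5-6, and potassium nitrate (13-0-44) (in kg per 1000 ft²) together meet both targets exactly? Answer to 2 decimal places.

Per-1000 ft² balance (a = product A, b = potassium nitrate):
N: 0.17·a + 0.13·b = 0.8
K₂O: 0.06·a + 0.44·b = 1
Eliminate a: (row1) − 0.17/0.06·(row2) → -1.11667·b = -2.03333, so b = 1.8209.
Back-substitute: a = (0.8 − 0.13·1.8209) / 0.17 = 3.31343.

3.31 kg product A, 1.82 kg potassium nitrate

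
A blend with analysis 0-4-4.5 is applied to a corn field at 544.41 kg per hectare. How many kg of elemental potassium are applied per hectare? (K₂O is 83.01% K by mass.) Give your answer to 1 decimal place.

20.3 kg K per hectare

K₂O per hectare = 544.41 × 4.5% = 24.4984 kg.
Elemental K = 24.4984 × 0.8301 = 20.3362 kg per hectare.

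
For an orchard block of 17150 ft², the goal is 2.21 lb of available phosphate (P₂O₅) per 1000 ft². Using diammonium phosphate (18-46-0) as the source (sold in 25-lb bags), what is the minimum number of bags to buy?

Product per 1000 ft² = 2.21 / 46% = 4.80435 lb.
Total product = 4.80435 × 17150 / 1000 = 82.3946 lb.
Bags = ⌈82.3946 / 25⌉ = 4.

4 bags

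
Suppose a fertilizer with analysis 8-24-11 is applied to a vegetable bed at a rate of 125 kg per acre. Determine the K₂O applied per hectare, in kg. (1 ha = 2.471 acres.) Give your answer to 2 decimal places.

K₂O per acre = 125 × 11% = 13.75 kg.
Convert to per hectare: 13.75 × 2.471 = 33.9763 kg.

33.98 kg K₂O per hectare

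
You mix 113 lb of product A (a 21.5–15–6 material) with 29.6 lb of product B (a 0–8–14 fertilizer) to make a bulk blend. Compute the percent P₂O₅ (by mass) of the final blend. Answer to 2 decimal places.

Total mass = 113 + 29.6 = 142.6 lb.
P₂O₅ mass = 15%×113 + 8%×29.6 = 19.318 lb.
% P₂O₅ = 19.318 / 142.6 = 13.547%.

13.55% P₂O₅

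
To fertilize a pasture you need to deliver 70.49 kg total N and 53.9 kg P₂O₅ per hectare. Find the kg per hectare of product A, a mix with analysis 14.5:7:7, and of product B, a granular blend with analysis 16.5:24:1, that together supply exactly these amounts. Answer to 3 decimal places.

345.123 kg product A, 123.923 kg product B

With a, b = kg per hectare of product A and product B:
N: 0.145·a + 0.165·b = 70.49
P₂O₅: 0.07·a + 0.24·b = 53.9
Eliminate b: (row1) − 0.165/0.24·(row2) → 0.096875·a = 33.4337, so a = 345.1226.
Then b = (53.9 − 0.07·345.1226) / 0.24 = 123.9226.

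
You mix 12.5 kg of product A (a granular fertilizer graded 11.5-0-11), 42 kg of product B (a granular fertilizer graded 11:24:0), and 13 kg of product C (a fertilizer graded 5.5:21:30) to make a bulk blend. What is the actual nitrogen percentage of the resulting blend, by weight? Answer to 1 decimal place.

10.0% N

Total mass = 12.5 + 42 + 13 = 67.5 kg.
N mass = 11.5%×12.5 + 11%×42 + 5.5%×13 = 6.7725 kg.
% N = 6.7725 / 67.5 = 10.0333%.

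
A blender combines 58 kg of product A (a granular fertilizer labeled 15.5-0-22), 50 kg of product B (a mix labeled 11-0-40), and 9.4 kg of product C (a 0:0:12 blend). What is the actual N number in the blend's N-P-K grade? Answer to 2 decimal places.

Total mass = 58 + 50 + 9.4 = 117.4 kg.
N mass = 15.5%×58 + 11%×50 + 0%×9.4 = 14.49 kg.
% N = 14.49 / 117.4 = 12.3424%.

12.34% N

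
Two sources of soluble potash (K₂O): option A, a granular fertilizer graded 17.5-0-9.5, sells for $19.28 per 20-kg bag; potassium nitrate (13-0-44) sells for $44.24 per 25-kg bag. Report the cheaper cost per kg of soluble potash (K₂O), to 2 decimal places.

option A: K₂O per bag = 20 × 9.5% = 1.9 kg; cost = 19.28 / 1.9 = $10.1474/kg K₂O.
potassium nitrate: K₂O per bag = 25 × 44% = 11 kg; cost = 44.24 / 11 = $4.0218/kg K₂O.
potassium nitrate is cheaper.

$4.02 per kg K₂O (potassium nitrate)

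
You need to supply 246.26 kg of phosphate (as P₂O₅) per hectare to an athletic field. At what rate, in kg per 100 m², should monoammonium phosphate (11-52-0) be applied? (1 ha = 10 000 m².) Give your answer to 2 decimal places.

4.74 kg of product per hundred sq m

Product per hectare = 246.26 / 52% = 473.577 kg.
Convert to per 100 m²: 473.577 × 0.01 = 4.73577 kg.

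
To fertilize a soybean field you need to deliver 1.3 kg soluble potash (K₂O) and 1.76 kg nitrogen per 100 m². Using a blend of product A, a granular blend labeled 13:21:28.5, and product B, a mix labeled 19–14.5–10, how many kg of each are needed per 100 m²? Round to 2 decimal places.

Let a = kg of product A, b = kg of product B (per 100 m²).
K₂O: 0.285·a + 0.1·b = 1.3
N: 0.13·a + 0.19·b = 1.76
From row1: a = (1.3 − 0.1·b) / 0.285.
Into row2: 0.13·(1.3 − 0.1·b)/0.285 + 0.19·b = 1.76 → b = 8.08262, a = 1.72539.

1.73 kg product A, 8.08 kg product B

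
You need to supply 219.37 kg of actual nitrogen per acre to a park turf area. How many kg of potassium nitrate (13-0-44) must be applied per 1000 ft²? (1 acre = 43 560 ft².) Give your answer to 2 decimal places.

Product per acre = 219.37 / 13% = 1687.46 kg.
Convert to per 1000 ft²: 1687.46 × 0.0229568 = 38.7388 kg.

38.74 kg of product per thousand sq ft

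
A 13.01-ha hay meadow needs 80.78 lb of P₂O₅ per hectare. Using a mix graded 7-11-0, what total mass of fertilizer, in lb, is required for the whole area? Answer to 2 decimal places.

9554.07 lb

Product per hectare = 80.78 / 11% = 734.364 lb.
Total product = 734.364 × 13.01 = 9554.071 lb.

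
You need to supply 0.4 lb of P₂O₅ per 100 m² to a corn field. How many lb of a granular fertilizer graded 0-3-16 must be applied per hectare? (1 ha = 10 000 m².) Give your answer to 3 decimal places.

Product per 100 m² = 0.4 / 3% = 13.3333 lb.
Convert to per hectare: 13.3333 × 100 = 1333.3333 lb.

1333.333 lb of product per hectare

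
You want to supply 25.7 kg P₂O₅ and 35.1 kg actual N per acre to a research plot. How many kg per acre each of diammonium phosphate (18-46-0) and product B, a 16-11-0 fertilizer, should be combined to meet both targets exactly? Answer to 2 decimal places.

Let a = kg of diammonium phosphate, b = kg of product B (per acre).
P₂O₅: 0.46·a + 0.11·b = 25.7
N: 0.18·a + 0.16·b = 35.1
Solving simultaneously: a = 4.66543, b = 214.126.

4.67 kg diammonium phosphate, 214.13 kg product B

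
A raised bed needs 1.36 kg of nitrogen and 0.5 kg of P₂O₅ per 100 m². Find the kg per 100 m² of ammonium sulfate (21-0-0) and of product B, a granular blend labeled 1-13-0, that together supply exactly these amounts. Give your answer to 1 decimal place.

6.3 kg ammonium sulfate, 3.8 kg product B

Per-100 m² balance (a = ammonium sulfate, b = product B):
N: 0.21·a + 0.01·b = 1.36
P₂O₅: 0·a + 0.13·b = 0.5
Solving simultaneously: a = 6.29304, b = 3.84615.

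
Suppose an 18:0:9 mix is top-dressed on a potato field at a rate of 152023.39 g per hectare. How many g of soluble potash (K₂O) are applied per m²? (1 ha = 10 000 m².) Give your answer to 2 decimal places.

1.37 g K₂O per sq m

K₂O per hectare = 152023.39 × 9% = 13682.1 g.
Convert to per m²: 13682.1 × 0.0001 = 1.36821 g.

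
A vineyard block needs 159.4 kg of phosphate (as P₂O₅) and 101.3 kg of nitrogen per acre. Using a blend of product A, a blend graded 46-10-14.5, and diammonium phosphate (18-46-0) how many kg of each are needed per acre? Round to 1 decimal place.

92.5 kg product A, 326.4 kg diammonium phosphate

With a, b = kg per acre of product A and diammonium phosphate:
P₂O₅: 0.1·a + 0.46·b = 159.4
N: 0.46·a + 0.18·b = 101.3
From row1: a = (159.4 − 0.46·b) / 0.1.
Into row2: 0.46·(159.4 − 0.46·b)/0.1 + 0.18·b = 101.3 → b = 326.415, a = 92.4897.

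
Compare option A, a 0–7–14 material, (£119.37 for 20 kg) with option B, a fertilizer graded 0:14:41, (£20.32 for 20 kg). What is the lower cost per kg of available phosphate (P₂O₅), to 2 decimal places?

option A: P₂O₅ per bag = 20 × 7% = 1.4 kg; cost = 119.37 / 1.4 = £85.2643/kg P₂O₅.
option B: P₂O₅ per bag = 20 × 14% = 2.8 kg; cost = 20.32 / 2.8 = £7.2571/kg P₂O₅.
option B is cheaper.

£7.26 per kg P₂O₅ (option B)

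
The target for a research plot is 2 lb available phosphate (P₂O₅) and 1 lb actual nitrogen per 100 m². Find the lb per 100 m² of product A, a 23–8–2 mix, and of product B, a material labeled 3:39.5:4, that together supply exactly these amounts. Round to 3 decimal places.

Per-100 m² balance (a = product A, b = product B):
P₂O₅: 0.08·a + 0.395·b = 2
N: 0.23·a + 0.03·b = 1
From row1: a = (2 − 0.395·b) / 0.08.
Into row2: 0.23·(2 − 0.395·b)/0.08 + 0.03·b = 1 → b = 4.29621, a = 3.78745.

3.787 lb product A, 4.296 lb product B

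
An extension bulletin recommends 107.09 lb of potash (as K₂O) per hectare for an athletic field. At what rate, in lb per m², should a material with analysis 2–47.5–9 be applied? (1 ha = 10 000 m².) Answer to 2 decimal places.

Product per hectare = 107.09 / 9% = 1189.89 lb.
Convert to per m²: 1189.89 × 0.0001 = 0.118989 lb.

0.12 lb of product per sq m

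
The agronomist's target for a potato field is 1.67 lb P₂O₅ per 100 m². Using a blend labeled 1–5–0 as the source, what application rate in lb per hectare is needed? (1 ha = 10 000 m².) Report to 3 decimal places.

Product per 100 m² = 1.67 / 5% = 33.4 lb.
Convert to per hectare: 33.4 × 100 = 3340 lb.

3340.000 lb of product per hectare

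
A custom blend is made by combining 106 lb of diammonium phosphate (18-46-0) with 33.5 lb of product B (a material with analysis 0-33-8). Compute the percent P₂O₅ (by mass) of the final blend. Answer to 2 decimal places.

42.88% P₂O₅

Total mass = 106 + 33.5 = 139.5 lb.
P₂O₅ mass = 46%×106 + 33%×33.5 = 59.815 lb.
% P₂O₅ = 59.815 / 139.5 = 42.8781%.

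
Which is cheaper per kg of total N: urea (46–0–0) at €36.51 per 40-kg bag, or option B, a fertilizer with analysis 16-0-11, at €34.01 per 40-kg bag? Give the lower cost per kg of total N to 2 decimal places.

€1.98 per kg N (urea)

urea: N per bag = 40 × 46% = 18.4 kg; cost = 36.51 / 18.4 = €1.9842/kg N.
option B: N per bag = 40 × 16% = 6.4 kg; cost = 34.01 / 6.4 = €5.3141/kg N.
urea is cheaper.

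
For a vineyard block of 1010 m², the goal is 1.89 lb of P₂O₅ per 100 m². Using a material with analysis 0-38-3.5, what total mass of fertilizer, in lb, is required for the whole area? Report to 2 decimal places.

50.23 lb

Product per 100 m² = 1.89 / 38% = 4.97368 lb.
Total product = 4.97368 × 1010 / 100 = 50.2342 lb.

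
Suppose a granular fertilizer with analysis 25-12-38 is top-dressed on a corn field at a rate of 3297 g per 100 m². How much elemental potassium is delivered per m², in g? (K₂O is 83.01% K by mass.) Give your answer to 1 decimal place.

K₂O per 100 m² = 3297 × 38% = 1252.86 g.
Elemental K = 1252.86 × 0.8301 = 1040 g per 100 m².
Convert to per m²: 1040 × 0.01 = 10.39999 g.

10.4 g K per sq m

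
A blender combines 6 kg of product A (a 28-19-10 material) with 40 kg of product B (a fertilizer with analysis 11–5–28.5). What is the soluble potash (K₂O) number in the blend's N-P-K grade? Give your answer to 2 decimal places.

Total mass = 6 + 40 = 46 kg.
K₂O mass = 10%×6 + 28.5%×40 = 12 kg.
% K₂O = 12 / 46 = 26.087%.

26.09% K₂O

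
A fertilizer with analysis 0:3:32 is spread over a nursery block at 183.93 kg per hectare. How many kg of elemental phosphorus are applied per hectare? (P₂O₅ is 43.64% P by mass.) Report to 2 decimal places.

2.41 kg P per hectare

P₂O₅ per hectare = 183.93 × 3% = 5.5179 kg.
Elemental P = 5.5179 × 0.4364 = 2.40801 kg per hectare.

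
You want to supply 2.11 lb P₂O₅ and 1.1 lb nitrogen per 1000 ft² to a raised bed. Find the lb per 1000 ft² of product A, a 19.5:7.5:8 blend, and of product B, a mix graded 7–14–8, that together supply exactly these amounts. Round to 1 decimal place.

Per-1000 ft² balance (a = product A, b = product B):
P₂O₅: 0.075·a + 0.14·b = 2.11
N: 0.195·a + 0.07·b = 1.1
Eliminate a: (row1) − 0.075/0.195·(row2) → 0.113077·b = 1.68692, so b = 14.9184.
Back-substitute: a = (2.11 − 0.14·14.9184) / 0.075 = 0.285714.

0.3 lb product A, 14.9 lb product B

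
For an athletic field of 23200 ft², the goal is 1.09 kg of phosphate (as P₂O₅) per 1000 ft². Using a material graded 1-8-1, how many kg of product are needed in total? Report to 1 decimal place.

316.1 kg

Product per 1000 ft² = 1.09 / 8% = 13.625 kg.
Total product = 13.625 × 23200 / 1000 = 316.1 kg.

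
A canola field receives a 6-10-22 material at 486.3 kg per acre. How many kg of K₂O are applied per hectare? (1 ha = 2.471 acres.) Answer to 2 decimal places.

K₂O per acre = 486.3 × 22% = 106.986 kg.
Convert to per hectare: 106.986 × 2.471 = 264.362 kg.

264.36 kg K₂O per hectare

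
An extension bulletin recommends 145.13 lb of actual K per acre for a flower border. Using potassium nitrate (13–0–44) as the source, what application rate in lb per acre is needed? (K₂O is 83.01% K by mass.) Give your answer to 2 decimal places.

397.35 lb of product per acre

As K₂O: 145.13 / 0.8301 = 174.834 lb per acre.
Product per acre = 174.834 / 44% = 397.351 lb.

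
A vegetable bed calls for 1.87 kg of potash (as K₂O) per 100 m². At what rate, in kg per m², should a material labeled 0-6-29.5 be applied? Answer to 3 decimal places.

Product per 100 m² = 1.87 / 29.5% = 6.33898 kg.
Convert to per m²: 6.33898 × 0.01 = 0.0633898 kg.

0.063 kg of product per sq m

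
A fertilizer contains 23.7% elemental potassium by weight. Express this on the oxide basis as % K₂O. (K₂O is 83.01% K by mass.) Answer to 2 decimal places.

28.55% K₂O

%K₂O = 23.7 / 0.8301 = 28.5508%.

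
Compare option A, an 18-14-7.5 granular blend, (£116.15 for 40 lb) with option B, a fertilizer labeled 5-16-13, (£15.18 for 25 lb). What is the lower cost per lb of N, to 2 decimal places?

option A: N per bag = 40 × 18% = 7.2 lb; cost = 116.15 / 7.2 = £16.1319/lb N.
option B: N per bag = 25 × 5% = 1.25 lb; cost = 15.18 / 1.25 = £12.1440/lb N.
option B is cheaper.

£12.14 per lb N (option B)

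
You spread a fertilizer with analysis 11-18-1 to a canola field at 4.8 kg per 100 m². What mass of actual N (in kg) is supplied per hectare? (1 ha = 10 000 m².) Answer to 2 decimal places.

nitrogen per 100 m² = 4.8 × 11% = 0.528 kg.
Convert to per hectare: 0.528 × 100 = 52.8 kg.

52.80 kg N per hectare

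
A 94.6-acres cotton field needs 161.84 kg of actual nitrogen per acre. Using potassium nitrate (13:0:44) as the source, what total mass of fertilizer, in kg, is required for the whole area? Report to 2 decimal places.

Product per acre = 161.84 / 13% = 1244.92 kg.
Total product = 1244.92 × 94.6 = 117769.723 kg.

117769.72 kg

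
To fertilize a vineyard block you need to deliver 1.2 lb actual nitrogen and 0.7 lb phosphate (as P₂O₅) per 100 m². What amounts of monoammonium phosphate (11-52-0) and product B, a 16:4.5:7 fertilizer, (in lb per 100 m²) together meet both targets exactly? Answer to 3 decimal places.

With a, b = lb per 100 m² of monoammonium phosphate and product B:
N: 0.11·a + 0.16·b = 1.2
P₂O₅: 0.52·a + 0.045·b = 0.7
From row1: a = (1.2 − 0.16·b) / 0.11.
Into row2: 0.52·(1.2 − 0.16·b)/0.11 + 0.045·b = 0.7 → b = 6.99042, a = 0.741214.

0.741 lb monoammonium phosphate, 6.990 lb product B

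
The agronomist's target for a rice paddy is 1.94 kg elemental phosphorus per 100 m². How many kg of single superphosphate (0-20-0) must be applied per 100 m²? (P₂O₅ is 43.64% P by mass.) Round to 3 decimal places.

As P₂O₅: 1.94 / 0.4364 = 4.44546 kg per 100 m².
Product per 100 m² = 4.44546 / 20% = 22.2273 kg.

22.227 kg of product per hundred sq m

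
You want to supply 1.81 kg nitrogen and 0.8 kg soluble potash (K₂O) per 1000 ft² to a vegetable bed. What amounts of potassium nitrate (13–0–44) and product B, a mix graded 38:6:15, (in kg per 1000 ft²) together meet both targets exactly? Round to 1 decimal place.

Let a = kg of potassium nitrate, b = kg of product B (per 1000 ft²).
N: 0.13·a + 0.38·b = 1.81
K₂O: 0.44·a + 0.15·b = 0.8
Solving simultaneously: a = 0.220041, b = 4.68788.

0.2 kg potassium nitrate, 4.7 kg product B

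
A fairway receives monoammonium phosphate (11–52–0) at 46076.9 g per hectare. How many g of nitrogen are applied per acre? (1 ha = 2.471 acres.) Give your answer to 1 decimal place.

nitrogen per hectare = 46076.9 × 11% = 5068.46 g.
Convert to per acre: 5068.46 × 0.404694 = 2051.18 g.

2051.2 g N per acre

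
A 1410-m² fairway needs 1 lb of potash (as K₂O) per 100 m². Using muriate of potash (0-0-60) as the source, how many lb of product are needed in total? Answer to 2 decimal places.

23.50 lb

Product per 100 m² = 1 / 60% = 1.66667 lb.
Total product = 1.66667 × 1410 / 100 = 23.5 lb.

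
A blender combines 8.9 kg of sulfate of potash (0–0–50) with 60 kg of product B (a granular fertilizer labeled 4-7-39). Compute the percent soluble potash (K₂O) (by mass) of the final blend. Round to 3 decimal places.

Total mass = 8.9 + 60 = 68.9 kg.
K₂O mass = 50%×8.9 + 39%×60 = 27.85 kg.
% K₂O = 27.85 / 68.9 = 40.4209%.

40.421% K₂O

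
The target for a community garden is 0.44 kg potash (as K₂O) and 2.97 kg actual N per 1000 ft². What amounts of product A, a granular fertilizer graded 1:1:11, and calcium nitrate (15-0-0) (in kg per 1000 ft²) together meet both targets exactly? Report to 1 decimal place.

With a, b = kg per 1000 ft² of product A and calcium nitrate:
K₂O: 0.11·a + 0·b = 0.44
N: 0.01·a + 0.15·b = 2.97
Eliminate b: (row1) − 0/0.15·(row2) → 0.11·a = 0.44, so a = 4.
Then b = (2.97 − 0.01·4) / 0.15 = 19.5333.

4.0 kg product A, 19.5 kg calcium nitrate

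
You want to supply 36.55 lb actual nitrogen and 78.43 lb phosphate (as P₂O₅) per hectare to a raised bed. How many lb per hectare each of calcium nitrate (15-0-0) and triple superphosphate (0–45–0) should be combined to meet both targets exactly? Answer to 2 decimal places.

Let a = lb of calcium nitrate, b = lb of triple superphosphate (per hectare).
N: 0.15·a + 0·b = 36.55
P₂O₅: 0·a + 0.45·b = 78.43
Solving simultaneously: a = 243.667, b = 174.289.

243.67 lb calcium nitrate, 174.29 lb triple superphosphate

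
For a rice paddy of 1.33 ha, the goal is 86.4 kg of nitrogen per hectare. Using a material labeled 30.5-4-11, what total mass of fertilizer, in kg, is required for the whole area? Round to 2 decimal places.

Product per hectare = 86.4 / 30.5% = 283.279 kg.
Total product = 283.279 × 1.33 = 376.761 kg.

376.76 kg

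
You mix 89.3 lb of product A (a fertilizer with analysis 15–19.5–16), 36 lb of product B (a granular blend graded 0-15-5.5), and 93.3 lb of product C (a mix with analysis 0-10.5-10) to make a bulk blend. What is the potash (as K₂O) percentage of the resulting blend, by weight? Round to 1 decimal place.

11.7% K₂O

Total mass = 89.3 + 36 + 93.3 = 218.6 lb.
K₂O mass = 16%×89.3 + 5.5%×36 + 10%×93.3 = 25.598 lb.
% K₂O = 25.598 / 218.6 = 11.71%.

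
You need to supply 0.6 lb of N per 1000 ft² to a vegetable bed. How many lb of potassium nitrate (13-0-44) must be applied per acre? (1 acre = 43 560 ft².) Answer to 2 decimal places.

Product per 1000 ft² = 0.6 / 13% = 4.61538 lb.
Convert to per acre: 4.61538 × 43.56 = 201.046 lb.

201.05 lb of product per acre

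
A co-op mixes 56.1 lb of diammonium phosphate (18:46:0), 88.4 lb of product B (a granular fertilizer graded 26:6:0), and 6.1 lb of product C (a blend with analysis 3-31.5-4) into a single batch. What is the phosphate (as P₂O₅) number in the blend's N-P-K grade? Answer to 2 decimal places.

Total mass = 56.1 + 88.4 + 6.1 = 150.6 lb.
P₂O₅ mass = 46%×56.1 + 6%×88.4 + 31.5%×6.1 = 33.0315 lb.
% P₂O₅ = 33.0315 / 150.6 = 21.9333%.

21.93% P₂O₅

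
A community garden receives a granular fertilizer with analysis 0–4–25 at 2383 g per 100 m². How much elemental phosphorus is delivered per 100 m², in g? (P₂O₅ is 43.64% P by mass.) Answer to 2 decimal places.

41.60 g P per hundred sq m

P₂O₅ per 100 m² = 2383 × 4% = 95.32 g.
Elemental P = 95.32 × 0.4364 = 41.5976 g per 100 m².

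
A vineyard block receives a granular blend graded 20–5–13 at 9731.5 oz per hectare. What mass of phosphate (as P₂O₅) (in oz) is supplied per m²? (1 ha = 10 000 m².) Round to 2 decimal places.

0.05 oz P₂O₅ per sq m

P₂O₅ per hectare = 9731.5 × 5% = 486.575 oz.
Convert to per m²: 486.575 × 0.0001 = 0.0486575 oz.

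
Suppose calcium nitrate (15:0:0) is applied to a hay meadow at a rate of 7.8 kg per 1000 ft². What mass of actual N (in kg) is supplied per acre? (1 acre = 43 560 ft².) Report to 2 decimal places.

nitrogen per 1000 ft² = 7.8 × 15% = 1.17 kg.
Convert to per acre: 1.17 × 43.56 = 50.9652 kg.

50.97 kg N per acre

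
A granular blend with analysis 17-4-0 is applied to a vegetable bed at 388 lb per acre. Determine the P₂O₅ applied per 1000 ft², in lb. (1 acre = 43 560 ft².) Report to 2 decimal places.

P₂O₅ per acre = 388 × 4% = 15.52 lb.
Convert to per 1000 ft²: 15.52 × 0.0229568 = 0.35629 lb.

0.36 lb P₂O₅ per thousand sq ft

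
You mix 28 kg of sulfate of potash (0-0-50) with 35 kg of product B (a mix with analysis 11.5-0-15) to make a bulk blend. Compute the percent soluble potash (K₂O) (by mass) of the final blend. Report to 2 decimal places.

30.56% K₂O

Total mass = 28 + 35 = 63 kg.
K₂O mass = 50%×28 + 15%×35 = 19.25 kg.
% K₂O = 19.25 / 63 = 30.5556%.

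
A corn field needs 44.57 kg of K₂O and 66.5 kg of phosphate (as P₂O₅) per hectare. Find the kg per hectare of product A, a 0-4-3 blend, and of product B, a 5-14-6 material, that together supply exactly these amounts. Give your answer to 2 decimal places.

Let a = kg of product A, b = kg of product B (per hectare).
K₂O: 0.03·a + 0.06·b = 44.57
P₂O₅: 0.04·a + 0.14·b = 66.5
Eliminate a: (row1) − 0.03/0.04·(row2) → -0.045·b = -5.305, so b = 117.889.
Back-substitute: a = (44.57 − 0.06·117.889) / 0.03 = 1249.889.

1249.89 kg product A, 117.89 kg product B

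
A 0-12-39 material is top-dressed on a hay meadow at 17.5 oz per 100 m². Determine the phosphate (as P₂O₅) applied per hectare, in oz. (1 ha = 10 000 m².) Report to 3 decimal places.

P₂O₅ per 100 m² = 17.5 × 12% = 2.1 oz.
Convert to per hectare: 2.1 × 100 = 210 oz.

210.000 oz P₂O₅ per hectare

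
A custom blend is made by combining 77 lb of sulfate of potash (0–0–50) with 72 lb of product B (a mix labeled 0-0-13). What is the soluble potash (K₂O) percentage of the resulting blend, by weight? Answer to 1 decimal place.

Total mass = 77 + 72 = 149 lb.
K₂O mass = 50%×77 + 13%×72 = 47.86 lb.
% K₂O = 47.86 / 149 = 32.1208%.

32.1% K₂O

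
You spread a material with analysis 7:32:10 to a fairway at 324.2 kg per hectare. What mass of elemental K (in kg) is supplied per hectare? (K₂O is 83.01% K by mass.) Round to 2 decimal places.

26.91 kg K per hectare

K₂O per hectare = 324.2 × 10% = 32.42 kg.
Elemental K = 32.42 × 0.8301 = 26.9118 kg per hectare.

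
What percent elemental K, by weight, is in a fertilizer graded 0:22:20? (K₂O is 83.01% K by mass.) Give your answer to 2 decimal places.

%K = 20 × 0.8301 = 16.602%.

16.60% K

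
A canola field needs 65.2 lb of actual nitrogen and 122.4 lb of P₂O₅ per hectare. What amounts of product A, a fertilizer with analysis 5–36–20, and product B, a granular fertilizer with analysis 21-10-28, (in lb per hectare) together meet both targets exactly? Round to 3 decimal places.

Let a = lb of product A, b = lb of product B (per hectare).
N: 0.05·a + 0.21·b = 65.2
P₂O₅: 0.36·a + 0.1·b = 122.4
From row1: a = (65.2 − 0.21·b) / 0.05.
Into row2: 0.36·(65.2 − 0.21·b)/0.05 + 0.1·b = 122.4 → b = 245.77904, a = 271.72805.

271.728 lb product A, 245.779 lb product B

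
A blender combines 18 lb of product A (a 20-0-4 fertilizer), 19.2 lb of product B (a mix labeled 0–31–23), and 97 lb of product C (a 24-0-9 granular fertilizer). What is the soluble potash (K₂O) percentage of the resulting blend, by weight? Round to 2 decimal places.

10.33% K₂O

Total mass = 18 + 19.2 + 97 = 134.2 lb.
K₂O mass = 4%×18 + 23%×19.2 + 9%×97 = 13.866 lb.
% K₂O = 13.866 / 134.2 = 10.3323%.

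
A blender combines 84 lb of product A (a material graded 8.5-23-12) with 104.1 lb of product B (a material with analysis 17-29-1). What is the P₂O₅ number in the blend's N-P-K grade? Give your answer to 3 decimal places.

26.321% P₂O₅

Total mass = 84 + 104.1 = 188.1 lb.
P₂O₅ mass = 23%×84 + 29%×104.1 = 49.509 lb.
% P₂O₅ = 49.509 / 188.1 = 26.3206%.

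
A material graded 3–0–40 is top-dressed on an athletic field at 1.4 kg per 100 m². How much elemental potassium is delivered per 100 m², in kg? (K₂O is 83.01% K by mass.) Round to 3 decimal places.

K₂O per 100 m² = 1.4 × 40% = 0.56 kg.
Elemental K = 0.56 × 0.8301 = 0.464856 kg per 100 m².

0.465 kg K per hundred sq m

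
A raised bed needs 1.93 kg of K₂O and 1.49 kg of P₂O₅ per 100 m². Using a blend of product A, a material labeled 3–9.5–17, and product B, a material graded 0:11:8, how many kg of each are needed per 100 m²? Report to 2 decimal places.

Let a = kg of product A, b = kg of product B (per 100 m²).
K₂O: 0.17·a + 0.08·b = 1.93
P₂O₅: 0.095·a + 0.11·b = 1.49
From row1: a = (1.93 − 0.08·b) / 0.17.
Into row2: 0.095·(1.93 − 0.08·b)/0.17 + 0.11·b = 1.49 → b = 6.3018, a = 8.38739.

8.39 kg product A, 6.30 kg product B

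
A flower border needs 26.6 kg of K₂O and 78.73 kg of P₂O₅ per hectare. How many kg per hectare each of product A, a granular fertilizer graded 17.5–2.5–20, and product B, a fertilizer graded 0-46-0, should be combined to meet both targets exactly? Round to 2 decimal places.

Per-hectare balance (a = product A, b = product B):
K₂O: 0.2·a + 0·b = 26.6
P₂O₅: 0.025·a + 0.46·b = 78.73
Eliminate a: (row1) − 0.2/0.025·(row2) → -3.68·b = -603.24, so b = 163.924.
Back-substitute: a = (26.6 − 0·163.924) / 0.2 = 133.

133.00 kg product A, 163.92 kg product B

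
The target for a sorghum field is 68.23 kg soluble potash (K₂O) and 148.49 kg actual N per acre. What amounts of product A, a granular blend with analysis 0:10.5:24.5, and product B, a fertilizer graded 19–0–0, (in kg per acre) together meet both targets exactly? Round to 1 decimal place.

Per-acre balance (a = product A, b = product B):
K₂O: 0.245·a + 0·b = 68.23
N: 0·a + 0.19·b = 148.49
Solving simultaneously: a = 278.49, b = 781.526.

278.5 kg product A, 781.5 kg product B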